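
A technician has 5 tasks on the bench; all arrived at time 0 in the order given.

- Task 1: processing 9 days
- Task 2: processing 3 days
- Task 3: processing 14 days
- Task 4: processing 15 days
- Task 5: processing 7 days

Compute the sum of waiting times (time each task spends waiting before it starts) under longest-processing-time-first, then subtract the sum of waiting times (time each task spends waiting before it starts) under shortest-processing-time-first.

62

LPT (decreasing processing time): Task 4 Task 3 Task 1 Task 5 Task 2.
Task 4: waits 0, runs 0→15
Task 3: waits 15, runs 15→29
Task 1: waits 29, runs 29→38
Task 5: waits 38, runs 38→45
Task 2: waits 45, runs 45→48
Sum = 0+15+29+38+45 = 127.
SPT (increasing processing time): Task 2 Task 5 Task 1 Task 3 Task 4.
Task 2: waits 0, runs 0→3
Task 5: waits 3, runs 3→10
Task 1: waits 10, runs 10→19
Task 3: waits 19, runs 19→33
Task 4: waits 33, runs 33→48
Sum = 0+3+10+19+33 = 65.
Difference = 127 − 65 = 62.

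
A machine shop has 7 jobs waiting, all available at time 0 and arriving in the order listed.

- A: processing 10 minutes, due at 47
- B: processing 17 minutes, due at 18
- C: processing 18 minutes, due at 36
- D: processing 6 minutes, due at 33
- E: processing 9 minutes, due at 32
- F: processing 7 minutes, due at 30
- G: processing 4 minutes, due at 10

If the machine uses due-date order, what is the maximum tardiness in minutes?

25

EDD (increasing due date): G B F E D C A.
G: 0→4, due 10, tardiness 0
B: 4→21, due 18, tardiness 3
F: 21→28, due 30, tardiness 0
E: 28→37, due 32, tardiness 5
D: 37→43, due 33, tardiness 10
C: 43→61, due 36, tardiness 25
A: 61→71, due 47, tardiness 24
Maximum = 25.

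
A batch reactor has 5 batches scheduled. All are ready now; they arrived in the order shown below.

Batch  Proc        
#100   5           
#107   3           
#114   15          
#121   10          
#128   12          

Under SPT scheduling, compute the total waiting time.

59

SPT (increasing processing time): #107 #100 #121 #128 #114.
#107: waits 0, runs 0→3
#100: waits 3, runs 3→8
#121: waits 8, runs 8→18
#128: waits 18, runs 18→30
#114: waits 30, runs 30→45
Sum = 0+3+8+18+30 = 59.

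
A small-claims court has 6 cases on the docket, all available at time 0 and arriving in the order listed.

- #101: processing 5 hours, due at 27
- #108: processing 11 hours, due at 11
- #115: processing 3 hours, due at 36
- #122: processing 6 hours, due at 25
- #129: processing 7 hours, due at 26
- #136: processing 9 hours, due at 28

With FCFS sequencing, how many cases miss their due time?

3

FIFO (arrival order): #101 #108 #115 #122 #129 #136.
#101: 0→5, due 27, tardiness 0
#108: 5→16, due 11, tardiness 5
#115: 16→19, due 36, tardiness 0
#122: 19→25, due 25, tardiness 0
#129: 25→32, due 26, tardiness 6
#136: 32→41, due 28, tardiness 13
Late cases: 3.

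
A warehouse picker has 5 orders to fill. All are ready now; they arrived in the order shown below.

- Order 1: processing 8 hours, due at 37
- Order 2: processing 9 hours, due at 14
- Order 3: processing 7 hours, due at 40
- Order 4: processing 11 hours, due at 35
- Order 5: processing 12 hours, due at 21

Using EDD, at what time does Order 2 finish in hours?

9

EDD (increasing due date): Order 2 Order 5 Order 4 Order 1 Order 3.
Order 2: 0→9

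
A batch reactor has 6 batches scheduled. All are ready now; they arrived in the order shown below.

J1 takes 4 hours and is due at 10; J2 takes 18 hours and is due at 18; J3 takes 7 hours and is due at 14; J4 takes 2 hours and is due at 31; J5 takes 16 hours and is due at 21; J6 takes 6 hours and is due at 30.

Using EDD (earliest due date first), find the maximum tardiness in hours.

EDD (increasing due date): J1 J3 J2 J5 J6 J4.
J1: 0→4, due 10, tardiness 0
J3: 4→11, due 14, tardiness 0
J2: 11→29, due 18, tardiness 11
J5: 29→45, due 21, tardiness 24
J6: 45→51, due 30, tardiness 21
J4: 51→53, due 31, tardiness 22
Maximum = 24.

24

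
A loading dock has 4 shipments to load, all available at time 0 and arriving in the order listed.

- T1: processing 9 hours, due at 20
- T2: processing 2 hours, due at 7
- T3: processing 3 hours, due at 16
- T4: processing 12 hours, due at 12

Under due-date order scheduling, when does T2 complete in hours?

2

EDD (increasing due date): T2 T4 T3 T1.
T2: 0→2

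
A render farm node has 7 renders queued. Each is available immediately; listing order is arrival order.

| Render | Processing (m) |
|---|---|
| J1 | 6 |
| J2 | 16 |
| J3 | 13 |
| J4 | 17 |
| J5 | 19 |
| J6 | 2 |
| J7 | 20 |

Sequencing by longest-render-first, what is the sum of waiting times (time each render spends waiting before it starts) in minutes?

363

LPT (decreasing processing time): J7 J5 J4 J2 J3 J1 J6.
J7: waits 0, runs 0→20
J5: waits 20, runs 20→39
J4: waits 39, runs 39→56
J2: waits 56, runs 56→72
J3: waits 72, runs 72→85
J1: waits 85, runs 85→91
J6: waits 91, runs 91→93
Sum = 0+20+39+56+72+85+91 = 363.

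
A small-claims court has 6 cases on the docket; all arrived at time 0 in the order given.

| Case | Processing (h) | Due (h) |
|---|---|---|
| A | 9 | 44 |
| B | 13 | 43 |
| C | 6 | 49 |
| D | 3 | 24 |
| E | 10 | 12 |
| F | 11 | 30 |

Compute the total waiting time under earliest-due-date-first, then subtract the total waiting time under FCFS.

EDD (increasing due date): E D F B A C.
E: waits 0, runs 0→10
D: waits 10, runs 10→13
F: waits 13, runs 13→24
B: waits 24, runs 24→37
A: waits 37, runs 37→46
C: waits 46, runs 46→52
Sum = 0+10+13+24+37+46 = 130.
FIFO (arrival order): A B C D E F.
A: waits 0, runs 0→9
B: waits 9, runs 9→22
C: waits 22, runs 22→28
D: waits 28, runs 28→31
E: waits 31, runs 31→41
F: waits 41, runs 41→52
Sum = 0+9+22+28+31+41 = 131.
Difference = 130 − 131 = -1.

-1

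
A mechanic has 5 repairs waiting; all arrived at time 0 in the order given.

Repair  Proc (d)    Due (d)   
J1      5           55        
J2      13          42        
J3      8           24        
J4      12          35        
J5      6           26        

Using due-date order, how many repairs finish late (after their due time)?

0

EDD (increasing due date): J3 J5 J4 J2 J1.
J3: 0→8, due 24, tardiness 0
J5: 8→14, due 26, tardiness 0
J4: 14→26, due 35, tardiness 0
J2: 26→39, due 42, tardiness 0
J1: 39→44, due 55, tardiness 0
Late repairs: 0.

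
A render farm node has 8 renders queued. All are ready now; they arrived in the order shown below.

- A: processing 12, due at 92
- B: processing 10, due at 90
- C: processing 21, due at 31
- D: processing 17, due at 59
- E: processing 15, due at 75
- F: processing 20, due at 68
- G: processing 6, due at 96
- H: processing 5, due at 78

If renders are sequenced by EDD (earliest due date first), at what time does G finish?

EDD (increasing due date): C D F E H B A G.
C: 0→21
D: 21→38
F: 38→58
E: 58→73
H: 73→78
B: 78→88
A: 88→100
G: 100→106

106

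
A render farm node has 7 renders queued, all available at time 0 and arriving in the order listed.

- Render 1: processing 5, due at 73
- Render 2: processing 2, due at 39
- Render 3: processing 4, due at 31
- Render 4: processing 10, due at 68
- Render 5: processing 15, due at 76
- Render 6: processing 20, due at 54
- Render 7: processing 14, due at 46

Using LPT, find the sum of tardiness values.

LPT (decreasing processing time): Render 6 Render 5 Render 7 Render 4 Render 1 Render 3 Render 2.
Render 6: 0→20, due 54, tardiness 0
Render 5: 20→35, due 76, tardiness 0
Render 7: 35→49, due 46, tardiness 3
Render 4: 49→59, due 68, tardiness 0
Render 1: 59→64, due 73, tardiness 0
Render 3: 64→68, due 31, tardiness 37
Render 2: 68→70, due 39, tardiness 31
Sum = 0+0+3+0+0+37+31 = 71.

71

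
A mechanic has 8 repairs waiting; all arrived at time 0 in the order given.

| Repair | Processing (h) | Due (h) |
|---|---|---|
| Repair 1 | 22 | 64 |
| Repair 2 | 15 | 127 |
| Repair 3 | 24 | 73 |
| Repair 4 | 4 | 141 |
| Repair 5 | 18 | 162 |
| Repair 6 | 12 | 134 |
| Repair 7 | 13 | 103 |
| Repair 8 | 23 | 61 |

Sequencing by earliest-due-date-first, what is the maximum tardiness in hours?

EDD (increasing due date): Repair 8 Repair 1 Repair 3 Repair 7 Repair 2 Repair 6 Repair 4 Repair 5.
Repair 8: 0→23, due 61, tardiness 0
Repair 1: 23→45, due 64, tardiness 0
Repair 3: 45→69, due 73, tardiness 0
Repair 7: 69→82, due 103, tardiness 0
Repair 2: 82→97, due 127, tardiness 0
Repair 6: 97→109, due 134, tardiness 0
Repair 4: 109→113, due 141, tardiness 0
Repair 5: 113→131, due 162, tardiness 0
Maximum = 0.

0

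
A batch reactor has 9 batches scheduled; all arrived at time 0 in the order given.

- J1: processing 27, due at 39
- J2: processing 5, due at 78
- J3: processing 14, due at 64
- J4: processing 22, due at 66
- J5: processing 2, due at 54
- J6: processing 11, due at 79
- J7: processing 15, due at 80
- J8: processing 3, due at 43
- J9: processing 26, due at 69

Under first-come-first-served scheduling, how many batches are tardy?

FIFO (arrival order): J1 J2 J3 J4 J5 J6 J7 J8 J9.
J1: 0→27, due 39, tardiness 0
J2: 27→32, due 78, tardiness 0
J3: 32→46, due 64, tardiness 0
J4: 46→68, due 66, tardiness 2
J5: 68→70, due 54, tardiness 16
J6: 70→81, due 79, tardiness 2
J7: 81→96, due 80, tardiness 16
J8: 96→99, due 43, tardiness 56
J9: 99→125, due 69, tardiness 56
Late batches: 6.

6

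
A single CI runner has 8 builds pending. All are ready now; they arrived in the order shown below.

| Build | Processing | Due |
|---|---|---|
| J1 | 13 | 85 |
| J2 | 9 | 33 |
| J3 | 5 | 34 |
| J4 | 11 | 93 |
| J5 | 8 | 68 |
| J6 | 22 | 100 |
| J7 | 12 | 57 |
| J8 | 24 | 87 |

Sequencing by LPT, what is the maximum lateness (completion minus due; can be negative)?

LPT (decreasing processing time): J8 J6 J1 J7 J4 J2 J5 J3.
J8: 0→24, due 87, lateness -63
J6: 24→46, due 100, lateness -54
J1: 46→59, due 85, lateness -26
J7: 59→71, due 57, lateness 14
J4: 71→82, due 93, lateness -11
J2: 82→91, due 33, lateness 58
J5: 91→99, due 68, lateness 31
J3: 99→104, due 34, lateness 70
Maximum = 70.

70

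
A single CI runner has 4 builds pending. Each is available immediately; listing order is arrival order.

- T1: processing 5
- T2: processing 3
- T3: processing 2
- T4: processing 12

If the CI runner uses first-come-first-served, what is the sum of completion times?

FIFO (arrival order): T1 T2 T3 T4.
T1: 0→5
T2: 5→8
T3: 8→10
T4: 10→22
Sum = 5+8+10+22 = 45.

45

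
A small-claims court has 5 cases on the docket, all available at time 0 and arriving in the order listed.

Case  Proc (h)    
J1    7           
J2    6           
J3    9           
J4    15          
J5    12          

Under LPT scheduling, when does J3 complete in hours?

36

LPT (decreasing processing time): J4 J5 J3 J1 J2.
J4: 0→15
J5: 15→27
J3: 27→36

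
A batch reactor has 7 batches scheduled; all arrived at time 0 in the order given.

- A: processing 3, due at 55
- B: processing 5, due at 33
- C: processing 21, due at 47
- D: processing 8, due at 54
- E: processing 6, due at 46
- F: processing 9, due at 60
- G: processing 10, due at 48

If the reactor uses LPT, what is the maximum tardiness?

26

LPT (decreasing processing time): C G F D E B A.
C: 0→21, due 47, tardiness 0
G: 21→31, due 48, tardiness 0
F: 31→40, due 60, tardiness 0
D: 40→48, due 54, tardiness 0
E: 48→54, due 46, tardiness 8
B: 54→59, due 33, tardiness 26
A: 59→62, due 55, tardiness 7
Maximum = 26.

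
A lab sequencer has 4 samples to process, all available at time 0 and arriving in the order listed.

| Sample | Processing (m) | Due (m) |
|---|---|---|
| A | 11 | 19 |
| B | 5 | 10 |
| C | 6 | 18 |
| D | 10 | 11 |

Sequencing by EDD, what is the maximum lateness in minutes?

EDD (increasing due date): B D C A.
B: 0→5, due 10, lateness -5
D: 5→15, due 11, lateness 4
C: 15→21, due 18, lateness 3
A: 21→32, due 19, lateness 13
Maximum = 13.

13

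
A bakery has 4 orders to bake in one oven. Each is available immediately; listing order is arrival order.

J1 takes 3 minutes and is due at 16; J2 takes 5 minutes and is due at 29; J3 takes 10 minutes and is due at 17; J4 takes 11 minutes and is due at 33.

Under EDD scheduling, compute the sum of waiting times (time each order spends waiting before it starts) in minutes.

34

EDD (increasing due date): J1 J3 J2 J4.
J1: waits 0, runs 0→3
J3: waits 3, runs 3→13
J2: waits 13, runs 13→18
J4: waits 18, runs 18→29
Sum = 0+3+13+18 = 34.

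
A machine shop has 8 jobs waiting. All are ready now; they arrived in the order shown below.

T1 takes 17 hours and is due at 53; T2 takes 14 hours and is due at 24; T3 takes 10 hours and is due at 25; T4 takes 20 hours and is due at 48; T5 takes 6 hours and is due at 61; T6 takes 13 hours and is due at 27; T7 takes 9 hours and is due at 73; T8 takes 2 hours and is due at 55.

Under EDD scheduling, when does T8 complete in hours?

76

EDD (increasing due date): T2 T3 T6 T4 T1 T8 T5 T7.
T2: 0→14
T3: 14→24
T6: 24→37
T4: 37→57
T1: 57→74
T8: 74→76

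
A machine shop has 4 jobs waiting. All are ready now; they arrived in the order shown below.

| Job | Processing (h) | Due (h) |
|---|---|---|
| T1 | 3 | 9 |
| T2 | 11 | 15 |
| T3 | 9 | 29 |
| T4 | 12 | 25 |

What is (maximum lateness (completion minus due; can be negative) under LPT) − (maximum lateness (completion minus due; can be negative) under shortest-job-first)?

LPT (decreasing processing time): T4 T2 T3 T1.
T4: 0→12, due 25, lateness -13
T2: 12→23, due 15, lateness 8
T3: 23→32, due 29, lateness 3
T1: 32→35, due 9, lateness 26
Maximum = 26.
SPT (increasing processing time): T1 T3 T2 T4.
T1: 0→3, due 9, lateness -6
T3: 3→12, due 29, lateness -17
T2: 12→23, due 15, lateness 8
T4: 23→35, due 25, lateness 10
Maximum = 10.
Difference = 26 − 10 = 16.

16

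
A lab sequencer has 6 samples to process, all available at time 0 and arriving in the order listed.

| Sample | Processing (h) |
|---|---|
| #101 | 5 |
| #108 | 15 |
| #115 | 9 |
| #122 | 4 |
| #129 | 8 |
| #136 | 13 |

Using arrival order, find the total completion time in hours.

FIFO (arrival order): #101 #108 #115 #122 #129 #136.
#101: 0→5
#108: 5→20
#115: 20→29
#122: 29→33
#129: 33→41
#136: 41→54
Sum = 5+20+29+33+41+54 = 182.

182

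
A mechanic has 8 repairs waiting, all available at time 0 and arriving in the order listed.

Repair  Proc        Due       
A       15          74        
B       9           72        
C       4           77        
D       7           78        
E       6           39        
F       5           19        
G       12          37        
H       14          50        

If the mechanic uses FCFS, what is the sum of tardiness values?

FIFO (arrival order): A B C D E F G H.
A: 0→15, due 74, tardiness 0
B: 15→24, due 72, tardiness 0
C: 24→28, due 77, tardiness 0
D: 28→35, due 78, tardiness 0
E: 35→41, due 39, tardiness 2
F: 41→46, due 19, tardiness 27
G: 46→58, due 37, tardiness 21
H: 58→72, due 50, tardiness 22
Sum = 0+0+0+0+2+27+21+22 = 72.

72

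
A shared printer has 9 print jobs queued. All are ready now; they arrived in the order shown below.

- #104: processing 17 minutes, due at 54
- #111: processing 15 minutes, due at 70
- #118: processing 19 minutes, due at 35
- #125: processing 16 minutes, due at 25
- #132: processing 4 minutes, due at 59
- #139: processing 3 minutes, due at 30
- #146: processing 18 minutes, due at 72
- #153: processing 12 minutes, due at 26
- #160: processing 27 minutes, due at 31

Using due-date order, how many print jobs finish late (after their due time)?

8

EDD (increasing due date): #125 #153 #139 #160 #118 #104 #132 #111 #146.
#125: 0→16, due 25, tardiness 0
#153: 16→28, due 26, tardiness 2
#139: 28→31, due 30, tardiness 1
#160: 31→58, due 31, tardiness 27
#118: 58→77, due 35, tardiness 42
#104: 77→94, due 54, tardiness 40
#132: 94→98, due 59, tardiness 39
#111: 98→113, due 70, tardiness 43
#146: 113→131, due 72, tardiness 59
Late print jobs: 8.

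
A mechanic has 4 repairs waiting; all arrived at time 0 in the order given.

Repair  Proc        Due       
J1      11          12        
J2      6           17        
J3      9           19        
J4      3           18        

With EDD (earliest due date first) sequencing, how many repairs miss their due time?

2

EDD (increasing due date): J1 J2 J4 J3.
J1: 0→11, due 12, tardiness 0
J2: 11→17, due 17, tardiness 0
J4: 17→20, due 18, tardiness 2
J3: 20→29, due 19, tardiness 10
Late repairs: 2.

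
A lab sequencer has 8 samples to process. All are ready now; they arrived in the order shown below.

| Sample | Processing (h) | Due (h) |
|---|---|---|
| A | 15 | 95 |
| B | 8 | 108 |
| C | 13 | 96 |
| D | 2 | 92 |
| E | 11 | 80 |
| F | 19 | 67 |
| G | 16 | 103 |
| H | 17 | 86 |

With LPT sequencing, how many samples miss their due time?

LPT (decreasing processing time): F H G A C E B D.
F: 0→19, due 67, tardiness 0
H: 19→36, due 86, tardiness 0
G: 36→52, due 103, tardiness 0
A: 52→67, due 95, tardiness 0
C: 67→80, due 96, tardiness 0
E: 80→91, due 80, tardiness 11
B: 91→99, due 108, tardiness 0
D: 99→101, due 92, tardiness 9
Late samples: 2.

2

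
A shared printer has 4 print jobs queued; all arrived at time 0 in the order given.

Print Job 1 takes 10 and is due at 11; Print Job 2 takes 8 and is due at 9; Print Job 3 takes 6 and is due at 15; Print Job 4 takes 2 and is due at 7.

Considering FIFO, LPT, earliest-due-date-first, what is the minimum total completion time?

FIFO (arrival order): Print Job 1 Print Job 2 Print Job 3 Print Job 4.
Print Job 1: 0→10
Print Job 2: 10→18
Print Job 3: 18→24
Print Job 4: 24→26
Sum = 10+18+24+26 = 78.
LPT (decreasing processing time): Print Job 1 Print Job 2 Print Job 3 Print Job 4.
Print Job 1: 0→10
Print Job 2: 10→18
Print Job 3: 18→24
Print Job 4: 24→26
Sum = 10+18+24+26 = 78.
EDD (increasing due date): Print Job 4 Print Job 2 Print Job 1 Print Job 3.
Print Job 4: 0→2
Print Job 2: 2→10
Print Job 1: 10→20
Print Job 3: 20→26
Sum = 2+10+20+26 = 58.
FIFO 78, LPT 78, EDD 58 → minimum 58.

58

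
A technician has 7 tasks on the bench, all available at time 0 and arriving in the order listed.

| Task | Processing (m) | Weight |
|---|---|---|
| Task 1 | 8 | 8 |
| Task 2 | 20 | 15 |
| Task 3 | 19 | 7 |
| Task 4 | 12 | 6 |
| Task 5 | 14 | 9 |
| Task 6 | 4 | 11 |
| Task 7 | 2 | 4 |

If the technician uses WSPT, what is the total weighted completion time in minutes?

WSPT (decreasing weight/processing-time ratio): Task 6 Task 7 Task 1 Task 2 Task 5 Task 4 Task 3.
Task 6: finishes 4, weight 11, w·C = 44
Task 7: finishes 6, weight 4, w·C = 24
Task 1: finishes 14, weight 8, w·C = 112
Task 2: finishes 34, weight 15, w·C = 510
Task 5: finishes 48, weight 9, w·C = 432
Task 4: finishes 60, weight 6, w·C = 360
Task 3: finishes 79, weight 7, w·C = 553
Sum = 44+24+112+510+432+360+553 = 2035.

2035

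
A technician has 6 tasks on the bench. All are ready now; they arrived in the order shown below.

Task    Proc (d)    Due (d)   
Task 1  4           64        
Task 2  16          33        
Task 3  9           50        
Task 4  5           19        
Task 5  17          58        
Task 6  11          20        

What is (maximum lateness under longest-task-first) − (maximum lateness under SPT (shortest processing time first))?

LPT (decreasing processing time): Task 5 Task 2 Task 6 Task 3 Task 4 Task 1.
Task 5: 0→17, due 58, lateness -41
Task 2: 17→33, due 33, lateness 0
Task 6: 33→44, due 20, lateness 24
Task 3: 44→53, due 50, lateness 3
Task 4: 53→58, due 19, lateness 39
Task 1: 58→62, due 64, lateness -2
Maximum = 39.
SPT (increasing processing time): Task 1 Task 4 Task 3 Task 6 Task 2 Task 5.
Task 1: 0→4, due 64, lateness -60
Task 4: 4→9, due 19, lateness -10
Task 3: 9→18, due 50, lateness -32
Task 6: 18→29, due 20, lateness 9
Task 2: 29→45, due 33, lateness 12
Task 5: 45→62, due 58, lateness 4
Maximum = 12.
Difference = 39 − 12 = 27.

27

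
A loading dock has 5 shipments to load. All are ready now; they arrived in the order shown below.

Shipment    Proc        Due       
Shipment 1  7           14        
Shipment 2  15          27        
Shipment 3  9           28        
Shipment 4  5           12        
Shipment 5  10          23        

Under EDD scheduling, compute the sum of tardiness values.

28

EDD (increasing due date): Shipment 4 Shipment 1 Shipment 5 Shipment 2 Shipment 3.
Shipment 4: 0→5, due 12, tardiness 0
Shipment 1: 5→12, due 14, tardiness 0
Shipment 5: 12→22, due 23, tardiness 0
Shipment 2: 22→37, due 27, tardiness 10
Shipment 3: 37→46, due 28, tardiness 18
Sum = 0+0+0+10+18 = 28.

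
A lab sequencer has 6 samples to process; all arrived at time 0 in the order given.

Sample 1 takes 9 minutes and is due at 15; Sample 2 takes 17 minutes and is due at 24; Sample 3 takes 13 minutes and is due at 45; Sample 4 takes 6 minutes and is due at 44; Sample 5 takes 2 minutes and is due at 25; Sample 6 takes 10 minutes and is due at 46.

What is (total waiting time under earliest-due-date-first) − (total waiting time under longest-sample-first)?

EDD (increasing due date): Sample 1 Sample 2 Sample 5 Sample 4 Sample 3 Sample 6.
Sample 1: waits 0, runs 0→9
Sample 2: waits 9, runs 9→26
Sample 5: waits 26, runs 26→28
Sample 4: waits 28, runs 28→34
Sample 3: waits 34, runs 34→47
Sample 6: waits 47, runs 47→57
Sum = 0+9+26+28+34+47 = 144.
LPT (decreasing processing time): Sample 2 Sample 3 Sample 6 Sample 1 Sample 4 Sample 5.
Sample 2: waits 0, runs 0→17
Sample 3: waits 17, runs 17→30
Sample 6: waits 30, runs 30→40
Sample 1: waits 40, runs 40→49
Sample 4: waits 49, runs 49→55
Sample 5: waits 55, runs 55→57
Sum = 0+17+30+40+49+55 = 191.
Difference = 144 − 191 = -47.

-47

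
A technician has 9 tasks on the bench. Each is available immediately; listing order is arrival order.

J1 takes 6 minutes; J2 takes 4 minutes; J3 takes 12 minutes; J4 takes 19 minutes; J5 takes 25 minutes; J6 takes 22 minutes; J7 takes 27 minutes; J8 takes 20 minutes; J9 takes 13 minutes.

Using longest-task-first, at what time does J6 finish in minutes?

LPT (decreasing processing time): J7 J5 J6 J8 J4 J9 J3 J1 J2.
J7: 0→27
J5: 27→52
J6: 52→74

74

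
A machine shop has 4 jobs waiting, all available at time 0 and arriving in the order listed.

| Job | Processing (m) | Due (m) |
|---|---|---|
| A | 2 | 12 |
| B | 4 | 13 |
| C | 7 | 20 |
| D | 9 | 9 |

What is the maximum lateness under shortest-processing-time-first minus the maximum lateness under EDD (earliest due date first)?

SPT (increasing processing time): A B C D.
A: 0→2, due 12, lateness -10
B: 2→6, due 13, lateness -7
C: 6→13, due 20, lateness -7
D: 13→22, due 9, lateness 13
Maximum = 13.
EDD (increasing due date): D A B C.
D: 0→9, due 9, lateness 0
A: 9→11, due 12, lateness -1
B: 11→15, due 13, lateness 2
C: 15→22, due 20, lateness 2
Maximum = 2.
Difference = 13 − 2 = 11.

11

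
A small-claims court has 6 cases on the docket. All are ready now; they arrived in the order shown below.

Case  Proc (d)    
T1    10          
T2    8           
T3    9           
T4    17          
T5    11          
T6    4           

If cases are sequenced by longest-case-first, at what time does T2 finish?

LPT (decreasing processing time): T4 T5 T1 T3 T2 T6.
T4: 0→17
T5: 17→28
T1: 28→38
T3: 38→47
T2: 47→55

55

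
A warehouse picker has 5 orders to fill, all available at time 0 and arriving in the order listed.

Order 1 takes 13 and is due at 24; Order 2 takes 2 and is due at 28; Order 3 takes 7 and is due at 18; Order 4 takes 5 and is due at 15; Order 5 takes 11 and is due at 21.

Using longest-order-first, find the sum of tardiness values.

47

LPT (decreasing processing time): Order 1 Order 5 Order 3 Order 4 Order 2.
Order 1: 0→13, due 24, tardiness 0
Order 5: 13→24, due 21, tardiness 3
Order 3: 24→31, due 18, tardiness 13
Order 4: 31→36, due 15, tardiness 21
Order 2: 36→38, due 28, tardiness 10
Sum = 0+3+13+21+10 = 47.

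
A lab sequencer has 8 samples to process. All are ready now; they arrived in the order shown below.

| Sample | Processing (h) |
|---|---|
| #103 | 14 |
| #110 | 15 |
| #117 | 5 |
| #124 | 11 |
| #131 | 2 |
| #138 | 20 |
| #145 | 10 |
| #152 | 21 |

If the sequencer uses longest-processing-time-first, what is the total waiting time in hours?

456

LPT (decreasing processing time): #152 #138 #110 #103 #124 #145 #117 #131.
#152: waits 0, runs 0→21
#138: waits 21, runs 21→41
#110: waits 41, runs 41→56
#103: waits 56, runs 56→70
#124: waits 70, runs 70→81
#145: waits 81, runs 81→91
#117: waits 91, runs 91→96
#131: waits 96, runs 96→98
Sum = 0+21+41+56+70+81+91+96 = 456.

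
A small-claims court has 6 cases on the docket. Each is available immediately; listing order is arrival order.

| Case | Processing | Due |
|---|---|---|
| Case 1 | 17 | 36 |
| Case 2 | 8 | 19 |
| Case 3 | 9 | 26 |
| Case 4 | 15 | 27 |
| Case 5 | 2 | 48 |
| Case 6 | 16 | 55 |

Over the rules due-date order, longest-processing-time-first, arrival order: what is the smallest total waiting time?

EDD (increasing due date): Case 2 Case 3 Case 4 Case 1 Case 5 Case 6.
Case 2: waits 0, runs 0→8
Case 3: waits 8, runs 8→17
Case 4: waits 17, runs 17→32
Case 1: waits 32, runs 32→49
Case 5: waits 49, runs 49→51
Case 6: waits 51, runs 51→67
Sum = 0+8+17+32+49+51 = 157.
LPT (decreasing processing time): Case 1 Case 6 Case 4 Case 3 Case 2 Case 5.
Case 1: waits 0, runs 0→17
Case 6: waits 17, runs 17→33
Case 4: waits 33, runs 33→48
Case 3: waits 48, runs 48→57
Case 2: waits 57, runs 57→65
Case 5: waits 65, runs 65→67
Sum = 0+17+33+48+57+65 = 220.
FIFO (arrival order): Case 1 Case 2 Case 3 Case 4 Case 5 Case 6.
Case 1: waits 0, runs 0→17
Case 2: waits 17, runs 17→25
Case 3: waits 25, runs 25→34
Case 4: waits 34, runs 34→49
Case 5: waits 49, runs 49→51
Case 6: waits 51, runs 51→67
Sum = 0+17+25+34+49+51 = 176.
EDD 157, LPT 220, FIFO 176 → minimum 157.

157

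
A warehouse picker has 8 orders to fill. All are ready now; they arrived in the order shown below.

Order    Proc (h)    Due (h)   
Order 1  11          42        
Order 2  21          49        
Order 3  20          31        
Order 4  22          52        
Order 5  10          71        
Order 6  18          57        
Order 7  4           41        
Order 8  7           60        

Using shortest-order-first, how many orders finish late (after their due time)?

SPT (increasing processing time): Order 7 Order 8 Order 5 Order 1 Order 6 Order 3 Order 2 Order 4.
Order 7: 0→4, due 41, tardiness 0
Order 8: 4→11, due 60, tardiness 0
Order 5: 11→21, due 71, tardiness 0
Order 1: 21→32, due 42, tardiness 0
Order 6: 32→50, due 57, tardiness 0
Order 3: 50→70, due 31, tardiness 39
Order 2: 70→91, due 49, tardiness 42
Order 4: 91→113, due 52, tardiness 61
Late orders: 3.

3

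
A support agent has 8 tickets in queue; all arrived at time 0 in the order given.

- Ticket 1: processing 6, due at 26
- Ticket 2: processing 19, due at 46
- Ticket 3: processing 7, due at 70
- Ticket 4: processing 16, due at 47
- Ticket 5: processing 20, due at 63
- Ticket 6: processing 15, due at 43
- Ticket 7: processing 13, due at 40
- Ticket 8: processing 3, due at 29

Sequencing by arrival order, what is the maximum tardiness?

FIFO (arrival order): Ticket 1 Ticket 2 Ticket 3 Ticket 4 Ticket 5 Ticket 6 Ticket 7 Ticket 8.
Ticket 1: 0→6, due 26, tardiness 0
Ticket 2: 6→25, due 46, tardiness 0
Ticket 3: 25→32, due 70, tardiness 0
Ticket 4: 32→48, due 47, tardiness 1
Ticket 5: 48→68, due 63, tardiness 5
Ticket 6: 68→83, due 43, tardiness 40
Ticket 7: 83→96, due 40, tardiness 56
Ticket 8: 96→99, due 29, tardiness 70
Maximum = 70.

70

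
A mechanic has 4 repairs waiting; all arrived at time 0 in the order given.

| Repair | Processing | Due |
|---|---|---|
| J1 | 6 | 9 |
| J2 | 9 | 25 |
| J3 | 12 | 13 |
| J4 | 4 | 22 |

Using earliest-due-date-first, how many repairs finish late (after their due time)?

2

EDD (increasing due date): J1 J3 J4 J2.
J1: 0→6, due 9, tardiness 0
J3: 6→18, due 13, tardiness 5
J4: 18→22, due 22, tardiness 0
J2: 22→31, due 25, tardiness 6
Late repairs: 2.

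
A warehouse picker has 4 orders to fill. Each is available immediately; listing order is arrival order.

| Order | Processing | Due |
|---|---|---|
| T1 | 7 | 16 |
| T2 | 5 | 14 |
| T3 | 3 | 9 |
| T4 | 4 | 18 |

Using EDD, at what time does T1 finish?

15

EDD (increasing due date): T3 T2 T1 T4.
T3: 0→3
T2: 3→8
T1: 8→15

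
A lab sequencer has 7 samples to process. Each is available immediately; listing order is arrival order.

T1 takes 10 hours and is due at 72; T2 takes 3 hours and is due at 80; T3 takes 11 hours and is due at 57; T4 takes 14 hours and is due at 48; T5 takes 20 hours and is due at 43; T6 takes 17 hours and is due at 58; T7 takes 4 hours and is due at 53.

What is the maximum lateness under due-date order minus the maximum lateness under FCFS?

-18

EDD (increasing due date): T5 T4 T7 T3 T6 T1 T2.
T5: 0→20, due 43, lateness -23
T4: 20→34, due 48, lateness -14
T7: 34→38, due 53, lateness -15
T3: 38→49, due 57, lateness -8
T6: 49→66, due 58, lateness 8
T1: 66→76, due 72, lateness 4
T2: 76→79, due 80, lateness -1
Maximum = 8.
FIFO (arrival order): T1 T2 T3 T4 T5 T6 T7.
T1: 0→10, due 72, lateness -62
T2: 10→13, due 80, lateness -67
T3: 13→24, due 57, lateness -33
T4: 24→38, due 48, lateness -10
T5: 38→58, due 43, lateness 15
T6: 58→75, due 58, lateness 17
T7: 75→79, due 53, lateness 26
Maximum = 26.
Difference = 8 − 26 = -18.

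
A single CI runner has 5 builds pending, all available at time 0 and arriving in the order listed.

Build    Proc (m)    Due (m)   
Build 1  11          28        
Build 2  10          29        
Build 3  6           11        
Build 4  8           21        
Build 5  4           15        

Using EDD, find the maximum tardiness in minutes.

EDD (increasing due date): Build 3 Build 5 Build 4 Build 1 Build 2.
Build 3: 0→6, due 11, tardiness 0
Build 5: 6→10, due 15, tardiness 0
Build 4: 10→18, due 21, tardiness 0
Build 1: 18→29, due 28, tardiness 1
Build 2: 29→39, due 29, tardiness 10
Maximum = 10.

10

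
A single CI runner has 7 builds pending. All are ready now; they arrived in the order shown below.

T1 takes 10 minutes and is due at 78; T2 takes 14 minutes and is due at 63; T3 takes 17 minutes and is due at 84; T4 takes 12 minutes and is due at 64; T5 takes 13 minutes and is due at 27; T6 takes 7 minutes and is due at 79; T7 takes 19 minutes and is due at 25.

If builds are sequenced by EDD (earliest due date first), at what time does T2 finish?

46

EDD (increasing due date): T7 T5 T2 T4 T1 T6 T3.
T7: 0→19
T5: 19→32
T2: 32→46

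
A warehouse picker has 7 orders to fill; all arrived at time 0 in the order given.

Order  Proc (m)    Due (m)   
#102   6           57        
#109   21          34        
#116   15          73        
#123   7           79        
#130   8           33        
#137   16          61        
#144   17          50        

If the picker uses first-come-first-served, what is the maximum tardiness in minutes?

40

FIFO (arrival order): #102 #109 #116 #123 #130 #137 #144.
#102: 0→6, due 57, tardiness 0
#109: 6→27, due 34, tardiness 0
#116: 27→42, due 73, tardiness 0
#123: 42→49, due 79, tardiness 0
#130: 49→57, due 33, tardiness 24
#137: 57→73, due 61, tardiness 12
#144: 73→90, due 50, tardiness 40
Maximum = 40.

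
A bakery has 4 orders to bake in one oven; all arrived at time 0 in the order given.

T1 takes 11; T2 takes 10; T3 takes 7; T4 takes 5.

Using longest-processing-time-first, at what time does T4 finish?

LPT (decreasing processing time): T1 T2 T3 T4.
T1: 0→11
T2: 11→21
T3: 21→28
T4: 28→33

33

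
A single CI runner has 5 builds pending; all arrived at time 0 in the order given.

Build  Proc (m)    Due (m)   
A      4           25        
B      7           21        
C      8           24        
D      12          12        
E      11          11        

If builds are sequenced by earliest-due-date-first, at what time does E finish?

EDD (increasing due date): E D B C A.
E: 0→11

11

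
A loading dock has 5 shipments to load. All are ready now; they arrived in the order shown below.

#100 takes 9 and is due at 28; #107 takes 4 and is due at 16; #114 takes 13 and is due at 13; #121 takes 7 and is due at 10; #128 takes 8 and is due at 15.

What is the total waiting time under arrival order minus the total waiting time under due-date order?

FIFO (arrival order): #100 #107 #114 #121 #128.
#100: waits 0, runs 0→9
#107: waits 9, runs 9→13
#114: waits 13, runs 13→26
#121: waits 26, runs 26→33
#128: waits 33, runs 33→41
Sum = 0+9+13+26+33 = 81.
EDD (increasing due date): #121 #114 #128 #107 #100.
#121: waits 0, runs 0→7
#114: waits 7, runs 7→20
#128: waits 20, runs 20→28
#107: waits 28, runs 28→32
#100: waits 32, runs 32→41
Sum = 0+7+20+28+32 = 87.
Difference = 81 − 87 = -6.

-6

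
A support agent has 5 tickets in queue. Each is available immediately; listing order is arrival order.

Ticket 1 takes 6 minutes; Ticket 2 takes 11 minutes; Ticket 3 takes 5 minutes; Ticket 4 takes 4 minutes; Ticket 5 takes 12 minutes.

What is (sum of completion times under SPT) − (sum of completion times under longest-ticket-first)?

-44

SPT (increasing processing time): Ticket 4 Ticket 3 Ticket 1 Ticket 2 Ticket 5.
Ticket 4: 0→4
Ticket 3: 4→9
Ticket 1: 9→15
Ticket 2: 15→26
Ticket 5: 26→38
Sum = 4+9+15+26+38 = 92.
LPT (decreasing processing time): Ticket 5 Ticket 2 Ticket 1 Ticket 3 Ticket 4.
Ticket 5: 0→12
Ticket 2: 12→23
Ticket 1: 23→29
Ticket 3: 29→34
Ticket 4: 34→38
Sum = 12+23+29+34+38 = 136.
Difference = 92 − 136 = -44.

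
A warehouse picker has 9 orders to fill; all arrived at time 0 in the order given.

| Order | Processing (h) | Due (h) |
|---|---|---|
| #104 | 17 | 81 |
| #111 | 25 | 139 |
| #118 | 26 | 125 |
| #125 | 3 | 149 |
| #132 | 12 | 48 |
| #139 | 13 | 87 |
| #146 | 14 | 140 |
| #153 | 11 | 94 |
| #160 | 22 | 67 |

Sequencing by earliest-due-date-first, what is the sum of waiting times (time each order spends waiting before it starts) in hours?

EDD (increasing due date): #132 #160 #104 #139 #153 #118 #111 #146 #125.
#132: waits 0, runs 0→12
#160: waits 12, runs 12→34
#104: waits 34, runs 34→51
#139: waits 51, runs 51→64
#153: waits 64, runs 64→75
#118: waits 75, runs 75→101
#111: waits 101, runs 101→126
#146: waits 126, runs 126→140
#125: waits 140, runs 140→143
Sum = 0+12+34+51+64+75+101+126+140 = 603.

603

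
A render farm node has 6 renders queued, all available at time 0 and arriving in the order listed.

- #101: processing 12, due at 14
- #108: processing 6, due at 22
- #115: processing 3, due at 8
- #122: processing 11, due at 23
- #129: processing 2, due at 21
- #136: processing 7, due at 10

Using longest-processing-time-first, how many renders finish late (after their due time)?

4

LPT (decreasing processing time): #101 #122 #136 #108 #115 #129.
#101: 0→12, due 14, tardiness 0
#122: 12→23, due 23, tardiness 0
#136: 23→30, due 10, tardiness 20
#108: 30→36, due 22, tardiness 14
#115: 36→39, due 8, tardiness 31
#129: 39→41, due 21, tardiness 20
Late renders: 4.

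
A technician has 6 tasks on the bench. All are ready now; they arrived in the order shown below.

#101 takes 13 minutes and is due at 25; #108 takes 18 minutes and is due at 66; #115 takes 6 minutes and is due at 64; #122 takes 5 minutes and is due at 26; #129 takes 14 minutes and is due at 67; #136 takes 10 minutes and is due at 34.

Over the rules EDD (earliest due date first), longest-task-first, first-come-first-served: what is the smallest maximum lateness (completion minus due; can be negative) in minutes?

EDD (increasing due date): #101 #122 #136 #115 #108 #129.
#101: 0→13, due 25, lateness -12
#122: 13→18, due 26, lateness -8
#136: 18→28, due 34, lateness -6
#115: 28→34, due 64, lateness -30
#108: 34→52, due 66, lateness -14
#129: 52→66, due 67, lateness -1
Maximum = -1.
LPT (decreasing processing time): #108 #129 #101 #136 #115 #122.
#108: 0→18, due 66, lateness -48
#129: 18→32, due 67, lateness -35
#101: 32→45, due 25, lateness 20
#136: 45→55, due 34, lateness 21
#115: 55→61, due 64, lateness -3
#122: 61→66, due 26, lateness 40
Maximum = 40.
FIFO (arrival order): #101 #108 #115 #122 #129 #136.
#101: 0→13, due 25, lateness -12
#108: 13→31, due 66, lateness -35
#115: 31→37, due 64, lateness -27
#122: 37→42, due 26, lateness 16
#129: 42→56, due 67, lateness -11
#136: 56→66, due 34, lateness 32
Maximum = 32.
EDD -1, LPT 40, FIFO 32 → minimum -1.

-1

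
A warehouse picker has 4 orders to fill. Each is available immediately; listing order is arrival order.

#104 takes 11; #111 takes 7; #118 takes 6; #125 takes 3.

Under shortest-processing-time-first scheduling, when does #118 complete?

9

SPT (increasing processing time): #125 #118 #111 #104.
#125: 0→3
#118: 3→9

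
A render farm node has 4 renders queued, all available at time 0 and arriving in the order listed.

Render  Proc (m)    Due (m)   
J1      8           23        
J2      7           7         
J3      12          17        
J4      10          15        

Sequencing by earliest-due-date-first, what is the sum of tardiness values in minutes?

EDD (increasing due date): J2 J4 J3 J1.
J2: 0→7, due 7, tardiness 0
J4: 7→17, due 15, tardiness 2
J3: 17→29, due 17, tardiness 12
J1: 29→37, due 23, tardiness 14
Sum = 0+2+12+14 = 28.

28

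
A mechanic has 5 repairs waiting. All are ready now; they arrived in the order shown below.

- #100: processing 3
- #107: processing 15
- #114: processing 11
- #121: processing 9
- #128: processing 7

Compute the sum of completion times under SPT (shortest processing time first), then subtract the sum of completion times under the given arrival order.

SPT (increasing processing time): #100 #128 #121 #114 #107.
#100: 0→3
#128: 3→10
#121: 10→19
#114: 19→30
#107: 30→45
Sum = 3+10+19+30+45 = 107.
FIFO (arrival order): #100 #107 #114 #121 #128.
#100: 0→3
#107: 3→18
#114: 18→29
#121: 29→38
#128: 38→45
Sum = 3+18+29+38+45 = 133.
Difference = 107 − 133 = -26.

-26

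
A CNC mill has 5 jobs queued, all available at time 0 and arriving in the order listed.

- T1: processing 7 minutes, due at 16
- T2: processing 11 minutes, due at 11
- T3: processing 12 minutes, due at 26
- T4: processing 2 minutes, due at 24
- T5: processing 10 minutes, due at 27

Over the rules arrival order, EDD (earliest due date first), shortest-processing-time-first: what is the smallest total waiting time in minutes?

60

FIFO (arrival order): T1 T2 T3 T4 T5.
T1: waits 0, runs 0→7
T2: waits 7, runs 7→18
T3: waits 18, runs 18→30
T4: waits 30, runs 30→32
T5: waits 32, runs 32→42
Sum = 0+7+18+30+32 = 87.
EDD (increasing due date): T2 T1 T4 T3 T5.
T2: waits 0, runs 0→11
T1: waits 11, runs 11→18
T4: waits 18, runs 18→20
T3: waits 20, runs 20→32
T5: waits 32, runs 32→42
Sum = 0+11+18+20+32 = 81.
SPT (increasing processing time): T4 T1 T5 T2 T3.
T4: waits 0, runs 0→2
T1: waits 2, runs 2→9
T5: waits 9, runs 9→19
T2: waits 19, runs 19→30
T3: waits 30, runs 30→42
Sum = 0+2+9+19+30 = 60.
FIFO 87, EDD 81, SPT 60 → minimum 60.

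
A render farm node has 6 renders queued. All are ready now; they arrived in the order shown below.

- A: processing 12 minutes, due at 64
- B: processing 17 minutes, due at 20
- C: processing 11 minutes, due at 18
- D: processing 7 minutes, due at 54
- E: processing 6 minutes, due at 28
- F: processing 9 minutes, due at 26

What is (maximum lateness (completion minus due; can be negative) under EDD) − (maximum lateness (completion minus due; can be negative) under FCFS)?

EDD (increasing due date): C B F E D A.
C: 0→11, due 18, lateness -7
B: 11→28, due 20, lateness 8
F: 28→37, due 26, lateness 11
E: 37→43, due 28, lateness 15
D: 43→50, due 54, lateness -4
A: 50→62, due 64, lateness -2
Maximum = 15.
FIFO (arrival order): A B C D E F.
A: 0→12, due 64, lateness -52
B: 12→29, due 20, lateness 9
C: 29→40, due 18, lateness 22
D: 40→47, due 54, lateness -7
E: 47→53, due 28, lateness 25
F: 53→62, due 26, lateness 36
Maximum = 36.
Difference = 15 − 36 = -21.

-21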